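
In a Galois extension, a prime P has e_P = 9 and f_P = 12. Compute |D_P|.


|D_P| = e * f
= 9 * 12
= 108

108


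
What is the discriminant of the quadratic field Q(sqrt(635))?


For K = Q(sqrt(d)) with d squarefree: disc(K) = d if d = 1 mod 4, and disc(K) = 4d if d = 2 or 3 mod 4.
Here d = 635, and d mod 4 = 3.
d = 3 mod 4, not 1 (O_K = Z[sqrt(d)]), so disc(K) = 4d = 4 * (635) = 2540

2540


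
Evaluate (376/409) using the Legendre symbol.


p = 409 is prime, so compute (376/409) with the reciprocity algorithm (Jacobi-symbol steps: pull out 2s via (2/n), flip via reciprocity, reduce):
  pull out 2: (2/409) = +1  (since 409 mod 8 = 1)
  pull out 2: (2/409) = +1  (since 409 mod 8 = 1)
  pull out 2: (2/409) = +1  (since 409 mod 8 = 1)
  reciprocity: (47/409) -> +(409/47)
  reduce: (33/47)
  reciprocity: (33/47) -> +(47/33)
  reduce: (14/33)
  pull out 2: (2/33) = +1  (since 33 mod 8 = 1)
  reciprocity: (7/33) -> +(33/7)
  reduce: (5/7)
  reciprocity: (5/7) -> +(7/5)
  reduce: (2/5)
  pull out 2: (2/5) = -1  (since 5 mod 8 = 5)
  (1/5) = 1
Product of signs = -1
(376/409) = -1

-1


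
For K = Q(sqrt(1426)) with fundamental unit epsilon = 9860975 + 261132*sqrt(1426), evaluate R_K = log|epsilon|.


epsilon = 9860975 + 261132*sqrt(1426)
= 1.9722e+07
R = ln(1.9722e+07)
= 16.7972

16.7972


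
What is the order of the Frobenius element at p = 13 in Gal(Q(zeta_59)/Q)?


The Frobenius at p in Gal(Q(zeta_n)/Q) = (Z/nZ)* is the class of p, so its order is ord_59(13), the smallest k >= 1 with 13^k = 1 mod 59.
n = 59 = 59, phi(59) = 58; the order divides phi(n).
Divisors of 58: 1, 2, 29, 58
Repeated squaring mod 59: 13^1 = 13, 13^2 = 51, 13^4 = 5, 13^8 = 25, 13^16 = 35, 13^32 = 45
Test divisors in increasing order:
  k=1: 13^1 = 13 mod 59
  k=2: 13^2 = 51 mod 59
  k=29: 13^29 = 35 * 25 * 5 * 13 = 58 mod 59
  k=58: 13^58 = 45 * 35 * 25 * 51 = 1 mod 59  <- first divisor giving 1
Order = 58

58


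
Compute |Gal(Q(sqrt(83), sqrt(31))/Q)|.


The 2 square roots of distinct primes are multiplicatively independent over Q,
so [K:Q] = 2^2 and Gal(K/Q) is isomorphic to (Z/2Z)^2.
|Gal| = 2^2 = 4

4


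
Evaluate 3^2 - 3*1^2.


x^2 - d*y^2
= 3^2 - 3*1^2
= 9 - 3
= 6

6


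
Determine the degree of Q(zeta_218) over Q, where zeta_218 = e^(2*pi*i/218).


The degree equals Euler's totient phi(218).
218 = 2 * 109
phi(218) = 108

108


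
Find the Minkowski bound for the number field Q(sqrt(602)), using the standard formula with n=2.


d = 602, d mod 4 = 2, so disc(K) = 4d = 2408; |disc(K)| = 2408
Real quadratic field, so n = 2, s = r2 = 0, r1 = 2
M = (n!/n^n) * (4/pi)^s * sqrt(|disc(K)|) = (2!/2^2) * (4/pi)^0 * sqrt(2408)
= 0.5 * 1.000000 * 49.071377
= 24.5357

24.5357


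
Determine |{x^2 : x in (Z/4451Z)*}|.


For prime p, the number of non-zero quadratic residues is (p-1)/2.
= (4451-1)/2
= 2225

2225


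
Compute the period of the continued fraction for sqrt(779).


Run the CF algorithm for sqrt(779).
a_0 = floor(sqrt(779)) = 27; set m_0=0, q_0=1.
Recurrence: m' = q*a - m,  q' = (d - m'^2)/q,  a' = floor((a_0 + m')/q').
  step 1: m=27, q=50, a=1
  step 2: m=23, q=5, a=10
  step 3: m=27, q=10, a=5
  step 4: m=23, q=25, a=2
  step 5: m=27, q=2, a=27
  step 6: m=27, q=25, a=2
  step 7: m=23, q=10, a=5
  step 8: m=27, q=5, a=10
  step 9: m=23, q=50, a=1
  step 10: m=27, q=1, a=54
a_10 = 2*a_0 = 54, so the period closes here.
sqrt(779) = [27; 1, 10, 5, 2, 27, 2, 5, 10, 1, 54]
Period length = 10

10


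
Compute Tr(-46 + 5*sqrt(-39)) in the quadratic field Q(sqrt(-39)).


Tr(a + b*sqrt(d)) = (a + b*sqrt(d)) + (a - b*sqrt(d)) = 2a
= 2 * (-46)
= -92

-92


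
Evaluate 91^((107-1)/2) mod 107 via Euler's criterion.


p = 107 is prime and the exponent is (p-1)/2 = 53, so by Euler's criterion 91^53 = (91/107) = +1 or -1 mod 107.
Compute by square-and-multiply:
  53 = 32 + 16 + 4 + 1 (binary 110101)
  Repeated squaring mod 107: 91^1 = 91, 91^2 = 42, 91^4 = 52, 91^8 = 29, 91^16 = 92, 91^32 = 11
  91^53 = 91^32 * 91^16 * 91^4 * 91^1 = 11 * 92 * 52 * 91 mod 107
    11 * 92 = 1012 = 49 mod 107
    49 * 52 = 2548 = 87 mod 107
    87 * 91 = 7917 = 106 mod 107
  91^53 = 106 mod 107
Result 106 = p - 1 = -1 mod 107: 91 is a quadratic non-residue mod 107. As a residue in [0, p-1] the value is 106.
91^53 mod 107 = 106

106


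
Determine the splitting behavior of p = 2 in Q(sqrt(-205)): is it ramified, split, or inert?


K = Q(sqrt(-205)). Since d mod 4 = 3, disc(K) = -820.
Check p | disc: -820 mod 2 = 0.
p divides disc, so p ramifies: (p) = P^2 with e=2, f=1, g=1.
Therefore p is ramified.

ramified


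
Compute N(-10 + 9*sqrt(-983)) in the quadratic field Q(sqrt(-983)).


N(a + b*sqrt(d)) = a^2 - d*b^2
= (-10)^2 - (-983)*(9)^2
= 100 + 79623
= 79723

79723


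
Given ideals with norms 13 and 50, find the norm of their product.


N(IJ) = N(I) * N(J)
= 13 * 50
= 650

650


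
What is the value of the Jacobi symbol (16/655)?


Compute (16/655) via quadratic reciprocity:
  pull out 2: (2/655) = +1  (since 655 mod 8 = 7)
  pull out 2: (2/655) = +1  (since 655 mod 8 = 7)
  pull out 2: (2/655) = +1  (since 655 mod 8 = 7)
  pull out 2: (2/655) = +1  (since 655 mod 8 = 7)
  (1/655) = 1
Product of signs = 1

1


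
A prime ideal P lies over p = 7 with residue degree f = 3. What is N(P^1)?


N(P^a) = p^(a*f)
= 7^(1*3)
= 7^3
= 343

343


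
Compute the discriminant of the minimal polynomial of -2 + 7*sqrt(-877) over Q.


The element -2 + 7*sqrt(-877) has minimal polynomial:
x^2 + 4*x + 42977
Discriminant = (4)^2 - 4*(42977)
= 16 - 171908
= -171892

-171892


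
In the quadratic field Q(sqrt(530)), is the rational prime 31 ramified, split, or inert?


K = Q(sqrt(530)). Since d mod 4 = 2, disc(K) = 2120.
Check p | disc: 2120 mod 31 = 12.
p does not divide disc. Compute Legendre symbol (d/p):
3^((31-1)/2) mod 31 = -1
(d/p) = -1, so p is inert: (p) stays prime with e=1, f=2, g=1.
Therefore p is inert.

inert


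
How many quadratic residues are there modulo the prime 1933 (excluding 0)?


For prime p, the number of non-zero quadratic residues is (p-1)/2.
= (1933-1)/2
= 966

966


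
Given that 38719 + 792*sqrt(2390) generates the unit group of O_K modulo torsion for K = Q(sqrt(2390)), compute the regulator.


epsilon = 38719 + 792*sqrt(2390)
= 77438.0000
R = ln(77438.0000)
= 11.2572

11.2572


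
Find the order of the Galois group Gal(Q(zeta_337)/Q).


|Gal(Q(zeta_337)/Q)| = phi(337)
= 336

336


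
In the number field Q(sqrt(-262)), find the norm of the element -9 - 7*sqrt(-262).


N(a + b*sqrt(d)) = a^2 - d*b^2
= (-9)^2 - (-262)*(-7)^2
= 81 + 12838
= 12919

12919


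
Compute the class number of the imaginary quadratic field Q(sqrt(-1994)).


K = Q(sqrt(-1994)). d mod 4 = 2, so D = disc(K) = 4d = -7976
h(K) equals the number of primitive reduced positive-definite forms (a, b, c) = a*x^2 + b*x*y + c*y^2 with b^2 - 4ac = D,
where reduced means |b| <= a <= c, with b >= 0 whenever |b| = a or a = c, and primitive means gcd(a, b, c) = 1.
Reduced forces 3a^2 <= |D| = 7976, so 1 <= a <= 51; b must have the parity of D, and c = (b^2 - D)/(4a) must be an integer >= a.
Enumerate a = 1..51, b in [-a, a]:
  a=1: (1, 0, 1994)  [1]
  a=2: (2, 0, 997)  [1]
  a=3: (3, -2, 665), (3, 2, 665)  [2]
  a=4: none
  a=5: (5, -2, 399), (5, 2, 399)  [2]
  a=6: (6, -4, 333), (6, 4, 333)  [2]
  a=7: (7, -2, 285), (7, 2, 285)  [2]
  a=8: none
  a=9: (9, -4, 222), (9, 4, 222)  [2]
  a=10: (10, -8, 201), (10, 8, 201)  [2]
  a=11..13: none
  a=14: (14, -12, 145), (14, 12, 145)  [2]
  a=15: (15, -8, 134), (15, -2, 133), (15, 2, 133), (15, 8, 134)  [4]
  a=16..17: none
  a=18: (18, -4, 111), (18, 4, 111)  [2]
  a=19: (19, -2, 105), (19, 2, 105)  [2]
  a=20: none
  a=21: (21, -16, 98), (21, -2, 95), (21, 2, 95), (21, 16, 98)  [4]
  a=22..24: none
  a=25: (25, -18, 83), (25, 18, 83)  [2]
  a=26: none
  a=27: (27, -4, 74), (27, 4, 74)  [2]
  a=28: none
  a=29: (29, -12, 70), (29, 12, 70)  [2]
  a=30: (30, -28, 73), (30, -8, 67), (30, 8, 67), (30, 28, 73)  [4]
  a=31..34: none
  a=35: (35, -12, 58), (35, -2, 57), (35, 2, 57), (35, 12, 58)  [4]
  a=36: none
  a=37: (37, -4, 54), (37, 4, 54)  [2]
  a=38: (38, -36, 61), (38, 36, 61)  [2]
  a=39..41: none
  a=42: (42, -40, 57), (42, -16, 49), (42, 16, 49), (42, 40, 57)  [4]
  a=43..44: none
  a=45: (45, -32, 50), (45, -22, 47), (45, 22, 47), (45, 32, 50)  [4]
  a=46..51: none
Total reduced forms: 1 + 1 + 2 + 2 + 2 + 2 + 2 + 2 + 2 + 4 + 2 + 2 + 4 + 2 + 2 + 2 + 4 + 4 + 2 + 2 + 4 + 4 = 54
h = 54

54


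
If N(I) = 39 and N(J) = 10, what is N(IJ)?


N(IJ) = N(I) * N(J)
= 39 * 10
= 390

390


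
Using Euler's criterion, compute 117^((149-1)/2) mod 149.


p = 149 is prime and the exponent is (p-1)/2 = 74, so by Euler's criterion 117^74 = (117/149) = +1 or -1 mod 149.
Compute by square-and-multiply:
  74 = 64 + 8 + 2 (binary 1001010)
  Repeated squaring mod 149: 117^1 = 117, 117^2 = 130, 117^4 = 63, 117^8 = 95, 117^16 = 85, 117^32 = 73, 117^64 = 114
  117^74 = 117^64 * 117^8 * 117^2 = 114 * 95 * 130 mod 149
    114 * 95 = 10830 = 102 mod 149
    102 * 130 = 13260 = 148 mod 149
  117^74 = 148 mod 149
Result 148 = p - 1 = -1 mod 149: 117 is a quadratic non-residue mod 149. As a residue in [0, p-1] the value is 148.
117^74 mod 149 = 148

148


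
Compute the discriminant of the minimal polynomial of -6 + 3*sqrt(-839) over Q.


The element -6 + 3*sqrt(-839) has minimal polynomial:
x^2 + 12*x + 7587
Discriminant = (12)^2 - 4*(7587)
= 144 - 30348
= -30204

-30204


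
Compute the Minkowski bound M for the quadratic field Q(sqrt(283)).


d = 283, d mod 4 = 3, so disc(K) = 4d = 1132; |disc(K)| = 1132
Real quadratic field, so n = 2, s = r2 = 0, r1 = 2
M = (n!/n^n) * (4/pi)^s * sqrt(|disc(K)|) = (2!/2^2) * (4/pi)^0 * sqrt(1132)
= 0.5 * 1.000000 * 33.645208
= 16.8226

16.8226


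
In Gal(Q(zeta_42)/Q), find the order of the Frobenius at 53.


The Frobenius at p in Gal(Q(zeta_n)/Q) = (Z/nZ)* is the class of p, so its order is ord_42(53), the smallest k >= 1 with 53^k = 1 mod 42.
n = 42 = 2 * 3 * 7, phi(42) = 12; the order divides phi(n).
Divisors of 12: 1, 2, 3, 4, 6, 12
Repeated squaring mod 42: 53^1 = 11, 53^2 = 37, 53^4 = 25, 53^8 = 37
Test divisors in increasing order:
  k=1: 53^1 = 11 mod 42
  k=2: 53^2 = 37 mod 42
  k=3: 53^3 = 37 * 11 = 29 mod 42
  k=4: 53^4 = 25 mod 42
  k=6: 53^6 = 25 * 37 = 1 mod 42  <- first divisor giving 1
Order = 6

6


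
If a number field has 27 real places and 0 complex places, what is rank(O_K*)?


By Dirichlet's unit theorem:
rank = r1 + r2 - 1
= 27 + 0 - 1
= 26

26


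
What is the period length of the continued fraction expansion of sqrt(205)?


Run the CF algorithm for sqrt(205).
a_0 = floor(sqrt(205)) = 14; set m_0=0, q_0=1.
Recurrence: m' = q*a - m,  q' = (d - m'^2)/q,  a' = floor((a_0 + m')/q').
  step 1: m=14, q=9, a=3
  step 2: m=13, q=4, a=6
  step 3: m=11, q=21, a=1
  step 4: m=10, q=5, a=4
  step 5: m=10, q=21, a=1
  step 6: m=11, q=4, a=6
  step 7: m=13, q=9, a=3
  step 8: m=14, q=1, a=28
a_8 = 2*a_0 = 28, so the period closes here.
sqrt(205) = [14; 3, 6, 1, 4, 1, 6, 3, 28]
Period length = 8

8


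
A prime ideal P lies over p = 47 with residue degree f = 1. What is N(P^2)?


N(P^a) = p^(a*f)
= 47^(2*1)
= 47^2
= 2209

2209


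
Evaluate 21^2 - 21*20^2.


x^2 - d*y^2
= 21^2 - 21*20^2
= 441 - 8400
= -7959

-7959


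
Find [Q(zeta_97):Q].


The degree equals Euler's totient phi(97).
97 = 97
phi(97) = 96

96


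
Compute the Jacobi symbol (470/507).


Compute (470/507) via quadratic reciprocity:
  pull out 2: (2/507) = -1  (since 507 mod 8 = 3)
  reciprocity: (235/507) -> -(507/235)
  reduce: (37/235)
  reciprocity: (37/235) -> +(235/37)
  reduce: (13/37)
  reciprocity: (13/37) -> +(37/13)
  reduce: (11/13)
  reciprocity: (11/13) -> +(13/11)
  reduce: (2/11)
  pull out 2: (2/11) = -1  (since 11 mod 8 = 3)
  (1/11) = 1
Product of signs = -1

-1


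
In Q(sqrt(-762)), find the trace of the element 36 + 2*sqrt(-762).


Tr(a + b*sqrt(d)) = (a + b*sqrt(d)) + (a - b*sqrt(d)) = 2a
= 2 * (36)
= 72

72


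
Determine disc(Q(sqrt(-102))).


For K = Q(sqrt(d)) with d squarefree: disc(K) = d if d = 1 mod 4, and disc(K) = 4d if d = 2 or 3 mod 4.
Here d = -102, and d mod 4 = 2.
d = 2 mod 4, not 1 (O_K = Z[sqrt(d)]), so disc(K) = 4d = 4 * (-102) = -408

-408


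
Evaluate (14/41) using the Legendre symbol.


p = 41 is prime, so compute (14/41) with the reciprocity algorithm (Jacobi-symbol steps: pull out 2s via (2/n), flip via reciprocity, reduce):
  pull out 2: (2/41) = +1  (since 41 mod 8 = 1)
  reciprocity: (7/41) -> +(41/7)
  reduce: (6/7)
  pull out 2: (2/7) = +1  (since 7 mod 8 = 7)
  reciprocity: (3/7) -> -(7/3)
  reduce: (1/3)
  (1/3) = 1
Product of signs = -1
(14/41) = -1

-1


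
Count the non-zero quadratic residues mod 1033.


For prime p, the number of non-zero quadratic residues is (p-1)/2.
= (1033-1)/2
= 516

516


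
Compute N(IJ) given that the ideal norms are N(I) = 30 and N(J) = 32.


N(IJ) = N(I) * N(J)
= 30 * 32
= 960

960


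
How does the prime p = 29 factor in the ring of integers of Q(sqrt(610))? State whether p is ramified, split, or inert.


K = Q(sqrt(610)). Since d mod 4 = 2, disc(K) = 2440.
Check p | disc: 2440 mod 29 = 4.
p does not divide disc. Compute Legendre symbol (d/p):
1^((29-1)/2) mod 29 = 1
(d/p) = 1, so p splits: (p) = P*P' with e=1, f=1, g=2.
Therefore p is split.

split


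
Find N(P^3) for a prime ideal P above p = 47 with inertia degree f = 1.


N(P^a) = p^(a*f)
= 47^(3*1)
= 47^3
= 103823

103823


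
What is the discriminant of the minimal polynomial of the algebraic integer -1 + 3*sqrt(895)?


The element -1 + 3*sqrt(895) has minimal polynomial:
x^2 + 2*x - 8054
Discriminant = (2)^2 - 4*(-8054)
= 4 + 32216
= 32220

32220


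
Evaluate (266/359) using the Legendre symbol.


p = 359 is prime, so compute (266/359) with the reciprocity algorithm (Jacobi-symbol steps: pull out 2s via (2/n), flip via reciprocity, reduce):
  pull out 2: (2/359) = +1  (since 359 mod 8 = 7)
  reciprocity: (133/359) -> +(359/133)
  reduce: (93/133)
  reciprocity: (93/133) -> +(133/93)
  reduce: (40/93)
  pull out 2: (2/93) = -1  (since 93 mod 8 = 5)
  pull out 2: (2/93) = -1  (since 93 mod 8 = 5)
  pull out 2: (2/93) = -1  (since 93 mod 8 = 5)
  reciprocity: (5/93) -> +(93/5)
  reduce: (3/5)
  reciprocity: (3/5) -> +(5/3)
  reduce: (2/3)
  pull out 2: (2/3) = -1  (since 3 mod 8 = 3)
  (1/3) = 1
Product of signs = 1
(266/359) = 1

1


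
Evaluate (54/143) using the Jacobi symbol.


Compute (54/143) via quadratic reciprocity:
  pull out 2: (2/143) = +1  (since 143 mod 8 = 7)
  reciprocity: (27/143) -> -(143/27)
  reduce: (8/27)
  pull out 2: (2/27) = -1  (since 27 mod 8 = 3)
  pull out 2: (2/27) = -1  (since 27 mod 8 = 3)
  pull out 2: (2/27) = -1  (since 27 mod 8 = 3)
  (1/27) = 1
Product of signs = 1

1


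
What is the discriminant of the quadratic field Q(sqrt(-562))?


For K = Q(sqrt(d)) with d squarefree: disc(K) = d if d = 1 mod 4, and disc(K) = 4d if d = 2 or 3 mod 4.
Here d = -562, and d mod 4 = 2.
d = 2 mod 4, not 1 (O_K = Z[sqrt(d)]), so disc(K) = 4d = 4 * (-562) = -2248

-2248


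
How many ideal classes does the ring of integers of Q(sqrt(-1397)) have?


K = Q(sqrt(-1397)). d mod 4 = 3, so D = disc(K) = 4d = -5588
h(K) equals the number of primitive reduced positive-definite forms (a, b, c) = a*x^2 + b*x*y + c*y^2 with b^2 - 4ac = D,
where reduced means |b| <= a <= c, with b >= 0 whenever |b| = a or a = c, and primitive means gcd(a, b, c) = 1.
Reduced forces 3a^2 <= |D| = 5588, so 1 <= a <= 43; b must have the parity of D, and c = (b^2 - D)/(4a) must be an integer >= a.
Enumerate a = 1..43, b in [-a, a]:
  a=1: (1, 0, 1397)  [1]
  a=2: (2, 2, 699)  [1]
  a=3: (3, -2, 466), (3, 2, 466)  [2]
  a=4..5: none
  a=6: (6, -2, 233), (6, 2, 233)  [2]
  a=7..8: none
  a=9: (9, -8, 157), (9, 8, 157)  [2]
  a=10: none
  a=11: (11, 0, 127)  [1]
  a=12..17: none
  a=18: (18, -10, 79), (18, 10, 79)  [2]
  a=19: (19, -6, 74), (19, 6, 74)  [2]
  a=20..21: none
  a=22: (22, 22, 69)  [1]
  a=23: (23, -22, 66), (23, 22, 66)  [2]
  a=24..26: none
  a=27: (27, -26, 58), (27, 26, 58)  [2]
  a=28: none
  a=29: (29, -26, 54), (29, 26, 54)  [2]
  a=30..32: none
  a=33: (33, -22, 46), (33, 22, 46)  [2]
  a=34..36: none
  a=37: (37, -6, 38), (37, 6, 38)  [2]
  a=38..43: none
Total reduced forms: 1 + 1 + 2 + 2 + 2 + 1 + 2 + 2 + 1 + 2 + 2 + 2 + 2 + 2 = 24
h = 24

24


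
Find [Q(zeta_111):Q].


The degree equals Euler's totient phi(111).
111 = 3 * 37
phi(111) = 72

72


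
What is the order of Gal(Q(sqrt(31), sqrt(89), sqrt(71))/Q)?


The 3 square roots of distinct primes are multiplicatively independent over Q,
so [K:Q] = 2^3 and Gal(K/Q) is isomorphic to (Z/2Z)^3.
|Gal| = 2^3 = 8

8


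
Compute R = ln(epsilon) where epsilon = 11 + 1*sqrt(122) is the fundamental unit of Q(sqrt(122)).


epsilon = 11 + 1*sqrt(122)
= 22.0454
R = ln(22.0454)
= 3.0931

3.0931


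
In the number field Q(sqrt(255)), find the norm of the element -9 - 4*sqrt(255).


N(a + b*sqrt(d)) = a^2 - d*b^2
= (-9)^2 - (255)*(-4)^2
= 81 - 4080
= -3999

-3999


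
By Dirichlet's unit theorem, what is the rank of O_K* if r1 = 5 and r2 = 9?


By Dirichlet's unit theorem:
rank = r1 + r2 - 1
= 5 + 9 - 1
= 13

13


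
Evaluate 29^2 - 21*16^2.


x^2 - d*y^2
= 29^2 - 21*16^2
= 841 - 5376
= -4535

-4535


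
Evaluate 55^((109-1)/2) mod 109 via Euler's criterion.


p = 109 is prime and the exponent is (p-1)/2 = 54, so by Euler's criterion 55^54 = (55/109) = +1 or -1 mod 109.
Compute by square-and-multiply:
  54 = 32 + 16 + 4 + 2 (binary 110110)
  Repeated squaring mod 109: 55^1 = 55, 55^2 = 82, 55^4 = 75, 55^8 = 66, 55^16 = 105, 55^32 = 16
  55^54 = 55^32 * 55^16 * 55^4 * 55^2 = 16 * 105 * 75 * 82 mod 109
    16 * 105 = 1680 = 45 mod 109
    45 * 75 = 3375 = 105 mod 109
    105 * 82 = 8610 = 108 mod 109
  55^54 = 108 mod 109
Result 108 = p - 1 = -1 mod 109: 55 is a quadratic non-residue mod 109. As a residue in [0, p-1] the value is 108.
55^54 mod 109 = 108

108


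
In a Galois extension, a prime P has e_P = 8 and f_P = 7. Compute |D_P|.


|D_P| = e * f
= 8 * 7
= 56

56


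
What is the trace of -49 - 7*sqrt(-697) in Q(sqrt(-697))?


Tr(a + b*sqrt(d)) = (a + b*sqrt(d)) + (a - b*sqrt(d)) = 2a
= 2 * (-49)
= -98

-98


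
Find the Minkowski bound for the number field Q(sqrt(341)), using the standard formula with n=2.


d = 341, d mod 4 = 1, so disc(K) = d = 341; |disc(K)| = 341
Real quadratic field, so n = 2, s = r2 = 0, r1 = 2
M = (n!/n^n) * (4/pi)^s * sqrt(|disc(K)|) = (2!/2^2) * (4/pi)^0 * sqrt(341)
= 0.5 * 1.000000 * 18.466185
= 9.2331

9.2331


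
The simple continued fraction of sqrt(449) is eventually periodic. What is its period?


Run the CF algorithm for sqrt(449).
a_0 = floor(sqrt(449)) = 21; set m_0=0, q_0=1.
Recurrence: m' = q*a - m,  q' = (d - m'^2)/q,  a' = floor((a_0 + m')/q').
  step 1: m=21, q=8, a=5
  step 2: m=19, q=11, a=3
  step 3: m=14, q=23, a=1
  step 4: m=9, q=16, a=1
  step 5: m=7, q=25, a=1
  step 6: m=18, q=5, a=7
  step 7: m=17, q=32, a=1
  step 8: m=15, q=7, a=5
  step 9: m=20, q=7, a=5
  step 10: m=15, q=32, a=1
  step 11: m=17, q=5, a=7
  step 12: m=18, q=25, a=1
  step 13: m=7, q=16, a=1
  step 14: m=9, q=23, a=1
  step 15: m=14, q=11, a=3
  step 16: m=19, q=8, a=5
  step 17: m=21, q=1, a=42
a_17 = 2*a_0 = 42, so the period closes here.
sqrt(449) = [21; 5, 3, 1, 1, 1, 7, 1, 5, 5, 1, 7, 1, 1, 1, 3, 5, 42]
Period length = 17

17


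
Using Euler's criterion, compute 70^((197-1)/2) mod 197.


p = 197 is prime and the exponent is (p-1)/2 = 98, so by Euler's criterion 70^98 = (70/197) = +1 or -1 mod 197.
Compute by square-and-multiply:
  98 = 64 + 32 + 2 (binary 1100010)
  Repeated squaring mod 197: 70^1 = 70, 70^2 = 172, 70^4 = 34, 70^8 = 171, 70^16 = 85, 70^32 = 133, 70^64 = 156
  70^98 = 70^64 * 70^32 * 70^2 = 156 * 133 * 172 mod 197
    156 * 133 = 20748 = 63 mod 197
    63 * 172 = 10836 = 1 mod 197
  70^98 = 1 mod 197
Result 1: 70 is a quadratic residue mod 197.
70^98 mod 197 = 1

1


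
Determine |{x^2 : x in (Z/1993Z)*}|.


For prime p, the number of non-zero quadratic residues is (p-1)/2.
= (1993-1)/2
= 996

996


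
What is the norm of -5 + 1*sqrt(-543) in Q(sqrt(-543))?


N(a + b*sqrt(d)) = a^2 - d*b^2
= (-5)^2 - (-543)*(1)^2
= 25 + 543
= 568

568


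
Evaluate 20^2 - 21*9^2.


x^2 - d*y^2
= 20^2 - 21*9^2
= 400 - 1701
= -1301

-1301


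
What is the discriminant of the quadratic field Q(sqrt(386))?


For K = Q(sqrt(d)) with d squarefree: disc(K) = d if d = 1 mod 4, and disc(K) = 4d if d = 2 or 3 mod 4.
Here d = 386, and d mod 4 = 2.
d = 2 mod 4, not 1 (O_K = Z[sqrt(d)]), so disc(K) = 4d = 4 * (386) = 1544

1544


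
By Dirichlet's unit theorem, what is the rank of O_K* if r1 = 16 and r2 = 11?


By Dirichlet's unit theorem:
rank = r1 + r2 - 1
= 16 + 11 - 1
= 26

26


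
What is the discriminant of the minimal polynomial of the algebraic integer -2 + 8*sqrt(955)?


The element -2 + 8*sqrt(955) has minimal polynomial:
x^2 + 4*x - 61116
Discriminant = (4)^2 - 4*(-61116)
= 16 + 244464
= 244480

244480


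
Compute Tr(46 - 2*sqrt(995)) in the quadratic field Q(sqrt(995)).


Tr(a + b*sqrt(d)) = (a + b*sqrt(d)) + (a - b*sqrt(d)) = 2a
= 2 * (46)
= 92

92


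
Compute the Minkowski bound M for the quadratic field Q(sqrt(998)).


d = 998, d mod 4 = 2, so disc(K) = 4d = 3992; |disc(K)| = 3992
Real quadratic field, so n = 2, s = r2 = 0, r1 = 2
M = (n!/n^n) * (4/pi)^s * sqrt(|disc(K)|) = (2!/2^2) * (4/pi)^0 * sqrt(3992)
= 0.5 * 1.000000 * 63.182276
= 31.5911

31.5911


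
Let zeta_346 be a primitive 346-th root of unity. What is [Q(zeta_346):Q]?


The degree equals Euler's totient phi(346).
346 = 2 * 173
phi(346) = 172

172


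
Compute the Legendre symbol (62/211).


p = 211 is prime, so compute (62/211) with the reciprocity algorithm (Jacobi-symbol steps: pull out 2s via (2/n), flip via reciprocity, reduce):
  pull out 2: (2/211) = -1  (since 211 mod 8 = 3)
  reciprocity: (31/211) -> -(211/31)
  reduce: (25/31)
  reciprocity: (25/31) -> +(31/25)
  reduce: (6/25)
  pull out 2: (2/25) = +1  (since 25 mod 8 = 1)
  reciprocity: (3/25) -> +(25/3)
  reduce: (1/3)
  (1/3) = 1
Product of signs = 1
(62/211) = 1

1


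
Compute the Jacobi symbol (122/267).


Compute (122/267) via quadratic reciprocity:
  pull out 2: (2/267) = -1  (since 267 mod 8 = 3)
  reciprocity: (61/267) -> +(267/61)
  reduce: (23/61)
  reciprocity: (23/61) -> +(61/23)
  reduce: (15/23)
  reciprocity: (15/23) -> -(23/15)
  reduce: (8/15)
  pull out 2: (2/15) = +1  (since 15 mod 8 = 7)
  pull out 2: (2/15) = +1  (since 15 mod 8 = 7)
  pull out 2: (2/15) = +1  (since 15 mod 8 = 7)
  (1/15) = 1
Product of signs = 1

1


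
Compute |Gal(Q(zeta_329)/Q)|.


|Gal(Q(zeta_329)/Q)| = phi(329)
= 276

276


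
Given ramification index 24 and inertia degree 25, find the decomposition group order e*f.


|D_P| = e * f
= 24 * 25
= 600

600


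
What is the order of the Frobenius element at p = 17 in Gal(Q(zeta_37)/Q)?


The Frobenius at p in Gal(Q(zeta_n)/Q) = (Z/nZ)* is the class of p, so its order is ord_37(17), the smallest k >= 1 with 17^k = 1 mod 37.
n = 37 = 37, phi(37) = 36; the order divides phi(n).
Divisors of 36: 1, 2, 3, 4, 6, 9, 12, 18, 36
Repeated squaring mod 37: 17^1 = 17, 17^2 = 30, 17^4 = 12, 17^8 = 33, 17^16 = 16, 17^32 = 34
Test divisors in increasing order:
  k=1: 17^1 = 17 mod 37
  k=2: 17^2 = 30 mod 37
  k=3: 17^3 = 30 * 17 = 29 mod 37
  k=4: 17^4 = 12 mod 37
  k=6: 17^6 = 12 * 30 = 27 mod 37
  k=9: 17^9 = 33 * 17 = 6 mod 37
  k=12: 17^12 = 33 * 12 = 26 mod 37
  k=18: 17^18 = 16 * 30 = 36 mod 37
  k=36: 17^36 = 34 * 12 = 1 mod 37  <- first divisor giving 1
Order = 36

36


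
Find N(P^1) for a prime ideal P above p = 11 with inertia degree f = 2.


N(P^a) = p^(a*f)
= 11^(1*2)
= 11^2
= 121

121


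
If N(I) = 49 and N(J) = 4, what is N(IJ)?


N(IJ) = N(I) * N(J)
= 49 * 4
= 196

196


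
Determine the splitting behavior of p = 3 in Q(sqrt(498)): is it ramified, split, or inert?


K = Q(sqrt(498)). Since d mod 4 = 2, disc(K) = 1992.
Check p | disc: 1992 mod 3 = 0.
p divides disc, so p ramifies: (p) = P^2 with e=2, f=1, g=1.
Therefore p is ramified.

ramified


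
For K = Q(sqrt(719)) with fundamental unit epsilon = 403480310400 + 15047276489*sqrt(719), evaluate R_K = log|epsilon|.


epsilon = 403480310400 + 15047276489*sqrt(719)
= 8.0696e+11
R = ln(8.0696e+11)
= 27.4165

27.4165


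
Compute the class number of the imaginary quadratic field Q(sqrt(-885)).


K = Q(sqrt(-885)). d mod 4 = 3, so D = disc(K) = 4d = -3540
h(K) equals the number of primitive reduced positive-definite forms (a, b, c) = a*x^2 + b*x*y + c*y^2 with b^2 - 4ac = D,
where reduced means |b| <= a <= c, with b >= 0 whenever |b| = a or a = c, and primitive means gcd(a, b, c) = 1.
Reduced forces 3a^2 <= |D| = 3540, so 1 <= a <= 34; b must have the parity of D, and c = (b^2 - D)/(4a) must be an integer >= a.
Enumerate a = 1..34, b in [-a, a]:
  a=1: (1, 0, 885)  [1]
  a=2: (2, 2, 443)  [1]
  a=3: (3, 0, 295)  [1]
  a=4: none
  a=5: (5, 0, 177)  [1]
  a=6: (6, 6, 149)  [1]
  a=7: (7, -4, 127), (7, 4, 127)  [2]
  a=8..9: none
  a=10: (10, 10, 91)  [1]
  a=11..12: none
  a=13: (13, -10, 70), (13, 10, 70)  [2]
  a=14: (14, -10, 65), (14, 10, 65)  [2]
  a=15: (15, 0, 59)  [1]
  a=16: none
  a=17: (17, -8, 53), (17, 8, 53)  [2]
  a=18..20: none
  a=21: (21, -18, 46), (21, 18, 46)  [2]
  a=22: none
  a=23: (23, -18, 42), (23, 18, 42)  [2]
  a=24..25: none
  a=26: (26, -10, 35), (26, 10, 35)  [2]
  a=27..29: none
  a=30: (30, 30, 37)  [1]
  a=31: (31, -26, 34), (31, 26, 34)  [2]
  a=32..34: none
Total reduced forms: 1 + 1 + 1 + 1 + 1 + 2 + 1 + 2 + 2 + 1 + 2 + 2 + 2 + 2 + 1 + 2 = 24
h = 24

24


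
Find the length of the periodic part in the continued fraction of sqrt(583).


Run the CF algorithm for sqrt(583).
a_0 = floor(sqrt(583)) = 24; set m_0=0, q_0=1.
Recurrence: m' = q*a - m,  q' = (d - m'^2)/q,  a' = floor((a_0 + m')/q').
  step 1: m=24, q=7, a=6
  step 2: m=18, q=37, a=1
  step 3: m=19, q=6, a=7
  step 4: m=23, q=9, a=5
  step 5: m=22, q=11, a=4
  step 6: m=22, q=9, a=5
  step 7: m=23, q=6, a=7
  step 8: m=19, q=37, a=1
  step 9: m=18, q=7, a=6
  step 10: m=24, q=1, a=48
a_10 = 2*a_0 = 48, so the period closes here.
sqrt(583) = [24; 6, 1, 7, 5, 4, 5, 7, 1, 6, 48]
Period length = 10

10


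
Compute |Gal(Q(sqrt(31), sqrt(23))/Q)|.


The 2 square roots of distinct primes are multiplicatively independent over Q,
so [K:Q] = 2^2 and Gal(K/Q) is isomorphic to (Z/2Z)^2.
|Gal| = 2^2 = 4

4


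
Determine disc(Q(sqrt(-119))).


For K = Q(sqrt(d)) with d squarefree: disc(K) = d if d = 1 mod 4, and disc(K) = 4d if d = 2 or 3 mod 4.
Here d = -119, and d mod 4 = 1.
d = 1 mod 4 (O_K = Z[(1+sqrt(d))/2]), so disc(K) = d = -119

-119


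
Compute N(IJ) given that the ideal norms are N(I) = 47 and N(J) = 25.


N(IJ) = N(I) * N(J)
= 47 * 25
= 1175

1175


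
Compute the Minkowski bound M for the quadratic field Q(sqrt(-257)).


d = -257, d mod 4 = 3, so disc(K) = 4d = -1028; |disc(K)| = 1028
Imaginary quadratic field, so n = 2, s = r2 = 1, r1 = 0
M = (n!/n^n) * (4/pi)^s * sqrt(|disc(K)|) = (2!/2^2) * (4/pi)^1 * sqrt(1028)
= 0.5 * 1.273240 * 32.062439
= 20.4116

20.4116


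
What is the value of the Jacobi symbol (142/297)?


Compute (142/297) via quadratic reciprocity:
  pull out 2: (2/297) = +1  (since 297 mod 8 = 1)
  reciprocity: (71/297) -> +(297/71)
  reduce: (13/71)
  reciprocity: (13/71) -> +(71/13)
  reduce: (6/13)
  pull out 2: (2/13) = -1  (since 13 mod 8 = 5)
  reciprocity: (3/13) -> +(13/3)
  reduce: (1/3)
  (1/3) = 1
Product of signs = -1

-1


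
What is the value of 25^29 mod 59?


p = 59 is prime and the exponent is (p-1)/2 = 29, so by Euler's criterion 25^29 = (25/59) = +1 or -1 mod 59.
Compute by square-and-multiply:
  29 = 16 + 8 + 4 + 1 (binary 11101)
  Repeated squaring mod 59: 25^1 = 25, 25^2 = 35, 25^4 = 45, 25^8 = 19, 25^16 = 7
  25^29 = 25^16 * 25^8 * 25^4 * 25^1 = 7 * 19 * 45 * 25 mod 59
    7 * 19 = 133 = 15 mod 59
    15 * 45 = 675 = 26 mod 59
    26 * 25 = 650 = 1 mod 59
  25^29 = 1 mod 59
Result 1: 25 is a quadratic residue mod 59.
25^29 mod 59 = 1

1


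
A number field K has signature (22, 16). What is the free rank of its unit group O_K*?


By Dirichlet's unit theorem:
rank = r1 + r2 - 1
= 22 + 16 - 1
= 37

37


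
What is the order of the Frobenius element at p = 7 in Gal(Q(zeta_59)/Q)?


The Frobenius at p in Gal(Q(zeta_n)/Q) = (Z/nZ)* is the class of p, so its order is ord_59(7), the smallest k >= 1 with 7^k = 1 mod 59.
n = 59 = 59, phi(59) = 58; the order divides phi(n).
Divisors of 58: 1, 2, 29, 58
Repeated squaring mod 59: 7^1 = 7, 7^2 = 49, 7^4 = 41, 7^8 = 29, 7^16 = 15, 7^32 = 48
Test divisors in increasing order:
  k=1: 7^1 = 7 mod 59
  k=2: 7^2 = 49 mod 59
  k=29: 7^29 = 15 * 29 * 41 * 7 = 1 mod 59  <- first divisor giving 1
Order = 29

29


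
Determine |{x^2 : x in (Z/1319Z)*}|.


For prime p, the number of non-zero quadratic residues is (p-1)/2.
= (1319-1)/2
= 659

659


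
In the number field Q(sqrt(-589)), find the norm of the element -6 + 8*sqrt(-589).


N(a + b*sqrt(d)) = a^2 - d*b^2
= (-6)^2 - (-589)*(8)^2
= 36 + 37696
= 37732

37732


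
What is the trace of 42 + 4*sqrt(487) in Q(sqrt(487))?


Tr(a + b*sqrt(d)) = (a + b*sqrt(d)) + (a - b*sqrt(d)) = 2a
= 2 * (42)
= 84

84


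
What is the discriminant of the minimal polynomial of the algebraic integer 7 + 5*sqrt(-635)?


The element 7 + 5*sqrt(-635) has minimal polynomial:
x^2 - 14*x + 15924
Discriminant = (-14)^2 - 4*(15924)
= 196 - 63696
= -63500

-63500


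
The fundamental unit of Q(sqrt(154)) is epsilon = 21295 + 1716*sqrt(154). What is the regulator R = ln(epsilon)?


epsilon = 21295 + 1716*sqrt(154)
= 42590.0000
R = ln(42590.0000)
= 10.6594

10.6594


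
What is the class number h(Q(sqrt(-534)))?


K = Q(sqrt(-534)). d mod 4 = 2, so D = disc(K) = 4d = -2136
h(K) equals the number of primitive reduced positive-definite forms (a, b, c) = a*x^2 + b*x*y + c*y^2 with b^2 - 4ac = D,
where reduced means |b| <= a <= c, with b >= 0 whenever |b| = a or a = c, and primitive means gcd(a, b, c) = 1.
Reduced forces 3a^2 <= |D| = 2136, so 1 <= a <= 26; b must have the parity of D, and c = (b^2 - D)/(4a) must be an integer >= a.
Enumerate a = 1..26, b in [-a, a]:
  a=1: (1, 0, 534)  [1]
  a=2: (2, 0, 267)  [1]
  a=3: (3, 0, 178)  [1]
  a=4: none
  a=5: (5, -2, 107), (5, 2, 107)  [2]
  a=6: (6, 0, 89)  [1]
  a=7..9: none
  a=10: (10, -8, 55), (10, 8, 55)  [2]
  a=11: (11, -8, 50), (11, 8, 50)  [2]
  a=12: none
  a=13: (13, -10, 43), (13, 10, 43)  [2]
  a=14: none
  a=15: (15, -12, 38), (15, 12, 38)  [2]
  a=16..18: none
  a=19: (19, -12, 30), (19, 12, 30)  [2]
  a=20..21: none
  a=22: (22, -8, 25), (22, 8, 25)  [2]
  a=23: (23, -16, 26), (23, 16, 26)  [2]
  a=24..26: none
Total reduced forms: 1 + 1 + 1 + 2 + 1 + 2 + 2 + 2 + 2 + 2 + 2 + 2 = 20
h = 20

20


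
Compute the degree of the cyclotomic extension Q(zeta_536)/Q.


The degree equals Euler's totient phi(536).
536 = 2^3 * 67
phi(536) = 264

264


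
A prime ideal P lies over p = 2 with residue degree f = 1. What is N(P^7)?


N(P^a) = p^(a*f)
= 2^(7*1)
= 2^7
= 128

128


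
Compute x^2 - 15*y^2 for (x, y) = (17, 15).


x^2 - d*y^2
= 17^2 - 15*15^2
= 289 - 3375
= -3086

-3086


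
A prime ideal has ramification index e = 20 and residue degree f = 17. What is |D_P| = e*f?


|D_P| = e * f
= 20 * 17
= 340

340


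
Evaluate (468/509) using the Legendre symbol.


p = 509 is prime, so compute (468/509) with the reciprocity algorithm (Jacobi-symbol steps: pull out 2s via (2/n), flip via reciprocity, reduce):
  pull out 2: (2/509) = -1  (since 509 mod 8 = 5)
  pull out 2: (2/509) = -1  (since 509 mod 8 = 5)
  reciprocity: (117/509) -> +(509/117)
  reduce: (41/117)
  reciprocity: (41/117) -> +(117/41)
  reduce: (35/41)
  reciprocity: (35/41) -> +(41/35)
  reduce: (6/35)
  pull out 2: (2/35) = -1  (since 35 mod 8 = 3)
  reciprocity: (3/35) -> -(35/3)
  reduce: (2/3)
  pull out 2: (2/3) = -1  (since 3 mod 8 = 3)
  (1/3) = 1
Product of signs = -1
(468/509) = -1

-1


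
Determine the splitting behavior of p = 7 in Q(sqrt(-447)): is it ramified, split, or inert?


K = Q(sqrt(-447)). Since d mod 4 = 1, disc(K) = -447.
Check p | disc: -447 mod 7 = 1.
p does not divide disc. Compute Legendre symbol (d/p):
1^((7-1)/2) mod 7 = 1
(d/p) = 1, so p splits: (p) = P*P' with e=1, f=1, g=2.
Therefore p is split.

split


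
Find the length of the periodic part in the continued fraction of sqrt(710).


Run the CF algorithm for sqrt(710).
a_0 = floor(sqrt(710)) = 26; set m_0=0, q_0=1.
Recurrence: m' = q*a - m,  q' = (d - m'^2)/q,  a' = floor((a_0 + m')/q').
  step 1: m=26, q=34, a=1
  step 2: m=8, q=19, a=1
  step 3: m=11, q=31, a=1
  step 4: m=20, q=10, a=4
  step 5: m=20, q=31, a=1
  step 6: m=11, q=19, a=1
  step 7: m=8, q=34, a=1
  step 8: m=26, q=1, a=52
a_8 = 2*a_0 = 52, so the period closes here.
sqrt(710) = [26; 1, 1, 1, 4, 1, 1, 1, 52]
Period length = 8

8


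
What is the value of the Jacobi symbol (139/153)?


Compute (139/153) via quadratic reciprocity:
  reciprocity: (139/153) -> +(153/139)
  reduce: (14/139)
  pull out 2: (2/139) = -1  (since 139 mod 8 = 3)
  reciprocity: (7/139) -> -(139/7)
  reduce: (6/7)
  pull out 2: (2/7) = +1  (since 7 mod 8 = 7)
  reciprocity: (3/7) -> -(7/3)
  reduce: (1/3)
  (1/3) = 1
Product of signs = -1

-1


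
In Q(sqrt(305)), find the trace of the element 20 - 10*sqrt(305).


Tr(a + b*sqrt(d)) = (a + b*sqrt(d)) + (a - b*sqrt(d)) = 2a
= 2 * (20)
= 40

40


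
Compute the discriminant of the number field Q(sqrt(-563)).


For K = Q(sqrt(d)) with d squarefree: disc(K) = d if d = 1 mod 4, and disc(K) = 4d if d = 2 or 3 mod 4.
Here d = -563, and d mod 4 = 1.
d = 1 mod 4 (O_K = Z[(1+sqrt(d))/2]), so disc(K) = d = -563

-563


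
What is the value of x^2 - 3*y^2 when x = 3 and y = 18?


x^2 - d*y^2
= 3^2 - 3*18^2
= 9 - 972
= -963

-963


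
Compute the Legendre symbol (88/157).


p = 157 is prime, so compute (88/157) with the reciprocity algorithm (Jacobi-symbol steps: pull out 2s via (2/n), flip via reciprocity, reduce):
  pull out 2: (2/157) = -1  (since 157 mod 8 = 5)
  pull out 2: (2/157) = -1  (since 157 mod 8 = 5)
  pull out 2: (2/157) = -1  (since 157 mod 8 = 5)
  reciprocity: (11/157) -> +(157/11)
  reduce: (3/11)
  reciprocity: (3/11) -> -(11/3)
  reduce: (2/3)
  pull out 2: (2/3) = -1  (since 3 mod 8 = 3)
  (1/3) = 1
Product of signs = -1
(88/157) = -1

-1


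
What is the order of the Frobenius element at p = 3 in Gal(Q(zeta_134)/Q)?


The Frobenius at p in Gal(Q(zeta_n)/Q) = (Z/nZ)* is the class of p, so its order is ord_134(3), the smallest k >= 1 with 3^k = 1 mod 134.
n = 134 = 2 * 67, phi(134) = 66; the order divides phi(n).
Divisors of 66: 1, 2, 3, 6, 11, 22, 33, 66
Repeated squaring mod 134: 3^1 = 3, 3^2 = 9, 3^4 = 81, 3^8 = 129, 3^16 = 25, 3^32 = 89, 3^64 = 15
Test divisors in increasing order:
  k=1: 3^1 = 3 mod 134
  k=2: 3^2 = 9 mod 134
  k=3: 3^3 = 9 * 3 = 27 mod 134
  k=6: 3^6 = 81 * 9 = 59 mod 134
  k=11: 3^11 = 129 * 9 * 3 = 133 mod 134
  k=22: 3^22 = 25 * 81 * 9 = 1 mod 134  <- first divisor giving 1
Order = 22

22


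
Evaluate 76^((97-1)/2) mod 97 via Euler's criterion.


p = 97 is prime and the exponent is (p-1)/2 = 48, so by Euler's criterion 76^48 = (76/97) = +1 or -1 mod 97.
Compute by square-and-multiply:
  48 = 32 + 16 (binary 110000)
  Repeated squaring mod 97: 76^1 = 76, 76^2 = 53, 76^4 = 93, 76^8 = 16, 76^16 = 62, 76^32 = 61
  76^48 = 76^32 * 76^16 = 61 * 62 mod 97
    61 * 62 = 3782 = 96 mod 97
  76^48 = 96 mod 97
Result 96 = p - 1 = -1 mod 97: 76 is a quadratic non-residue mod 97. As a residue in [0, p-1] the value is 96.
76^48 mod 97 = 96

96


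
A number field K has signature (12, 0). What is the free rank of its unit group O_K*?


By Dirichlet's unit theorem:
rank = r1 + r2 - 1
= 12 + 0 - 1
= 11

11


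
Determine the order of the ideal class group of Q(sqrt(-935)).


K = Q(sqrt(-935)). d mod 4 = 1, so D = disc(K) = d = -935
h(K) equals the number of primitive reduced positive-definite forms (a, b, c) = a*x^2 + b*x*y + c*y^2 with b^2 - 4ac = D,
where reduced means |b| <= a <= c, with b >= 0 whenever |b| = a or a = c, and primitive means gcd(a, b, c) = 1.
Reduced forces 3a^2 <= |D| = 935, so 1 <= a <= 17; b must have the parity of D, and c = (b^2 - D)/(4a) must be an integer >= a.
Enumerate a = 1..17, b in [-a, a]:
  a=1: (1, 1, 234)  [1]
  a=2: (2, -1, 117), (2, 1, 117)  [2]
  a=3: (3, -1, 78), (3, 1, 78)  [2]
  a=4: (4, -3, 59), (4, 3, 59)  [2]
  a=5: (5, 5, 48)  [1]
  a=6: (6, -5, 40), (6, -1, 39), (6, 1, 39), (6, 5, 40)  [4]
  a=7: none
  a=8: (8, -5, 30), (8, 5, 30)  [2]
  a=9: (9, -1, 26), (9, 1, 26)  [2]
  a=10: (10, -5, 24), (10, 5, 24)  [2]
  a=11: (11, 11, 24)  [1]
  a=12: (12, -11, 22), (12, -5, 20), (12, 5, 20), (12, 11, 22)  [4]
  a=13: (13, -1, 18), (13, 1, 18)  [2]
  a=14: none
  a=15: (15, -5, 16), (15, 5, 16)  [2]
  a=16: none
  a=17: (17, 17, 18)  [1]
Total reduced forms: 1 + 2 + 2 + 2 + 1 + 4 + 2 + 2 + 2 + 1 + 4 + 2 + 2 + 1 = 28
h = 28

28


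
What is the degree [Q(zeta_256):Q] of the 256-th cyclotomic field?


The degree equals Euler's totient phi(256).
256 = 2^8
phi(256) = 128

128


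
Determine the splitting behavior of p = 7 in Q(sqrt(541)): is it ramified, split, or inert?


K = Q(sqrt(541)). Since d mod 4 = 1, disc(K) = 541.
Check p | disc: 541 mod 7 = 2.
p does not divide disc. Compute Legendre symbol (d/p):
2^((7-1)/2) mod 7 = 1
(d/p) = 1, so p splits: (p) = P*P' with e=1, f=1, g=2.
Therefore p is split.

split


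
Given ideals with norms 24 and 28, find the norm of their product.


N(IJ) = N(I) * N(J)
= 24 * 28
= 672

672


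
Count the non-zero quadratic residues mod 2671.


For prime p, the number of non-zero quadratic residues is (p-1)/2.
= (2671-1)/2
= 1335

1335


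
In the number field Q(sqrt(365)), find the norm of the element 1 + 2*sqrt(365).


N(a + b*sqrt(d)) = a^2 - d*b^2
= (1)^2 - (365)*(2)^2
= 1 - 1460
= -1459

-1459


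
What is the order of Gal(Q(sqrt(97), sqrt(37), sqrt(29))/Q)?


The 3 square roots of distinct primes are multiplicatively independent over Q,
so [K:Q] = 2^3 and Gal(K/Q) is isomorphic to (Z/2Z)^3.
|Gal| = 2^3 = 8

8


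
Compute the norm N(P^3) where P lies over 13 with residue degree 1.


N(P^a) = p^(a*f)
= 13^(3*1)
= 13^3
= 2197

2197


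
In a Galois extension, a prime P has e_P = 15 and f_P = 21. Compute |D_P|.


|D_P| = e * f
= 15 * 21
= 315

315


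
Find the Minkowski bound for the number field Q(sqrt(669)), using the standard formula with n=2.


d = 669, d mod 4 = 1, so disc(K) = d = 669; |disc(K)| = 669
Real quadratic field, so n = 2, s = r2 = 0, r1 = 2
M = (n!/n^n) * (4/pi)^s * sqrt(|disc(K)|) = (2!/2^2) * (4/pi)^0 * sqrt(669)
= 0.5 * 1.000000 * 25.865034
= 12.9325

12.9325


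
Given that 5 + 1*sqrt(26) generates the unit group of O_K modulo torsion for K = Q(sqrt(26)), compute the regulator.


epsilon = 5 + 1*sqrt(26)
= 10.0990
R = ln(10.0990)
= 2.3124

2.3124


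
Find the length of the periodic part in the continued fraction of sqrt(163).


Run the CF algorithm for sqrt(163).
a_0 = floor(sqrt(163)) = 12; set m_0=0, q_0=1.
Recurrence: m' = q*a - m,  q' = (d - m'^2)/q,  a' = floor((a_0 + m')/q').
  step 1: m=12, q=19, a=1
  step 2: m=7, q=6, a=3
  step 3: m=11, q=7, a=3
  step 4: m=10, q=9, a=2
  step 5: m=8, q=11, a=1
  step 6: m=3, q=14, a=1
  step 7: m=11, q=3, a=7
  step 8: m=10, q=21, a=1
  step 9: m=11, q=2, a=11
  step 10: m=11, q=21, a=1
  step 11: m=10, q=3, a=7
  step 12: m=11, q=14, a=1
  step 13: m=3, q=11, a=1
  step 14: m=8, q=9, a=2
  step 15: m=10, q=7, a=3
  step 16: m=11, q=6, a=3
  step 17: m=7, q=19, a=1
  step 18: m=12, q=1, a=24
a_18 = 2*a_0 = 24, so the period closes here.
sqrt(163) = [12; 1, 3, 3, 2, 1, 1, 7, 1, 11, 1, 7, 1, 1, 2, 3, 3, 1, 24]
Period length = 18

18
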